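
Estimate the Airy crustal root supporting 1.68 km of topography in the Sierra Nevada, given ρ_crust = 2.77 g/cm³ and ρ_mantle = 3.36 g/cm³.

In Airy isostatic equilibrium: the weight of the topography is balanced by the buoyancy of the root, ρ_c h = (ρ_m − ρ_c) r.
r = h · ρ_c / (ρ_m − ρ_c) = 1.68 km × 2.77 / (3.36 − 2.77) = 7.89 km.

7.89 km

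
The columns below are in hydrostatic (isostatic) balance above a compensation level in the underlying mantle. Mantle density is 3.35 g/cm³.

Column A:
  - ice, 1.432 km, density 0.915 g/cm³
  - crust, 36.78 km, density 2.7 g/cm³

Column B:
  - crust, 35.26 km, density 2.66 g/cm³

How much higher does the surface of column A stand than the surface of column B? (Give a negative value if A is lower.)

0.915 km

For any compensation level in the mantle, the mantle terms cancel and isostasy reduces to e = (Σt_A − Σt_B) − (Σ(ρt)_A − Σ(ρt)_B) / ρ_m.
Σt_A = 38.212 km; Σt_B = 35.26 km; Σ(ρt)_A = 100.61628; Σ(ρt)_B = 93.7916 (in km·g/cm³).
e = (38.212 − 35.26) − (100.61628 − 93.7916) / 3.35 = 0.915 km.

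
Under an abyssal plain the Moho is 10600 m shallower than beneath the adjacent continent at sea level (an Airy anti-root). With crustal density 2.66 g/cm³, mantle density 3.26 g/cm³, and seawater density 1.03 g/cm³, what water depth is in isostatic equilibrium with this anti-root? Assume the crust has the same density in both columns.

3900 m

Replacing a thickness d of crust by seawater at the top must be balanced by replacing crust with mantle at the base: d (ρ_c − ρ_w) = a (ρ_m − ρ_c).
d = a (ρ_m − ρ_c)/(ρ_c − ρ_w) = 10600 m × 0.6/1.63 = 3900 m.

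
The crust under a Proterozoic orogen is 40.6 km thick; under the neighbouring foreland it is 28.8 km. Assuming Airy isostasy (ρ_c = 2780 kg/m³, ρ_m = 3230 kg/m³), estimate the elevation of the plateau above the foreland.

Excess crust Δ = 40.6 km − 28.8 km = 11.8 km, split between elevation h and root r with h + r = Δ.
Airy balance ρ_c h = (ρ_m − ρ_c) r gives r = h ρ_c/(ρ_m − ρ_c), so h (1 + ρ_c/(ρ_m − ρ_c)) = Δ, i.e. h = Δ (ρ_m − ρ_c)/ρ_m.
h = 11.8 km × 450/3230 = 1.64 km.

1.64 km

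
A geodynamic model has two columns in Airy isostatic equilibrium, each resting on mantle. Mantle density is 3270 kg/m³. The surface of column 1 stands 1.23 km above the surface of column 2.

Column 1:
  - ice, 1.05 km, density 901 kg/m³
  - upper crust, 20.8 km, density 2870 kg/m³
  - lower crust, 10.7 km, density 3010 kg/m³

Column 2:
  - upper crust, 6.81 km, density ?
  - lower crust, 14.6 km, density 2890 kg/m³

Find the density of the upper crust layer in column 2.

Take the compensation level at the base of the deeper column (depth z_c below the surface of column 1) and equate Σ ρ_i t_i down to z_c; mantle fills any gap and the z_c terms cancel.
Column 1: 1.05×901 + 20.8×2870 + 10.7×3010 + (z_c − 32.55)×3270
Column 2: 1.23×0 + 6.81×ρ + 14.6×2890 + (z_c − 1.23 − 21.41)×3270
The z_c×3270 term appears on both sides and cancels. Collect the known terms of each column as K = Σ(ρt)_known − 3270 × (depth of known layers): K_1 = 92849.05 − 3270×32.55 = −13589.45; K_2 = 42194 − 3270×(1.23 + 21.41) = −31838.8.
Balance: K_1 = K_2 + 6.81×ρ, so ρ = (K_1 − K_2)/6.81 = 18249.4/6.81 = 2680 kg/m³.

2680 kg/m³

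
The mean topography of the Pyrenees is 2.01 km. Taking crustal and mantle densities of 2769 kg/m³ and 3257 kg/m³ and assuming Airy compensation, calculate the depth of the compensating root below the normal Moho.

11.4 km

For local isostatic compensation: the weight of the topography is balanced by the buoyancy of the root, ρ_c h = (ρ_m − ρ_c) r.
r = h · ρ_c / (ρ_m − ρ_c) = 2.01 km × 2769 / (3257 − 2769) = 11.4 km.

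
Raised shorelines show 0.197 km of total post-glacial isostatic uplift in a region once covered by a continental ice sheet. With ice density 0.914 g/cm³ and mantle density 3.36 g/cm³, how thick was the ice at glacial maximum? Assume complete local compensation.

0.724 km

u = t ρ_ice/ρ_m → t = u ρ_m/ρ_ice = 0.197 km × 3.36/0.914 = 0.724 km.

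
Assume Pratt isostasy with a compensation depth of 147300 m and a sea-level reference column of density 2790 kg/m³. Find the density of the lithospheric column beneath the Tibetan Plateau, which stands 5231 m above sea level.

2690 kg/m³

Pratt balance: ρ_ref D = ρ (D + h).
ρ = ρ_ref D/(D + h) = 2790 × 147300 m/(147300 m + 5231 m) = 2690 kg/m³.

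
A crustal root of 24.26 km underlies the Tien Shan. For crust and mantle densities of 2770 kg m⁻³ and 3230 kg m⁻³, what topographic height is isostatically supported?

4.03 km

By Archimedes' principle applied to the lithosphere: ρ_c h = (ρ_m − ρ_c) r.
h = r (ρ_m − ρ_c) / ρ_c = 24.26 km × (3230 − 2770) / 2770 = 4.03 km.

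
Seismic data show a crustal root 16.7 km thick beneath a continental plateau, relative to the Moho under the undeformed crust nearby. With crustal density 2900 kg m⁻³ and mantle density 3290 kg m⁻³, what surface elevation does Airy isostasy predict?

Balancing pressure at the compensation depth: ρ_c h = (ρ_m − ρ_c) r.
h = r (ρ_m − ρ_c) / ρ_c = 16.7 km × (3290 − 2900) / 2900 = 2.25 km.

2.25 km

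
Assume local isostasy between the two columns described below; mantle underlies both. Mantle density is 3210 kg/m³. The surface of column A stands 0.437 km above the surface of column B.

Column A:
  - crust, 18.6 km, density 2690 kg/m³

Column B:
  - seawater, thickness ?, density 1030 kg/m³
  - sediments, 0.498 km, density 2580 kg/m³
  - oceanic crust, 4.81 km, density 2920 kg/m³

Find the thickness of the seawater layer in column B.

3.01 km

Take the compensation level at the base of the deeper column (depth z_c below the surface of column A) and equate Σ ρ_i t_i down to z_c; mantle fills any gap and the z_c terms cancel.
Column A: 18.6×2690 + (z_c − 18.6)×3210
Column B: 0.437×0 + x×1030 + 0.498×2580 + 4.81×2920 + (z_c − 0.437 − 5.308 − x)×3210
The z_c×3210 term appears on both sides and cancels. Collect the known terms of each column as K = Σ(ρt)_known − 3210 × (depth of known layers): K_A = 50034 − 3210×18.6 = −9672; K_B = 15330.04 − 3210×(0.437 + 5.308) = −3111.41.
Balance: K_A = K_B − x×(3210 − 1030), so x = (K_B − K_A)/(3210 − 1030) = 6560.59/2180 = 3.01 km.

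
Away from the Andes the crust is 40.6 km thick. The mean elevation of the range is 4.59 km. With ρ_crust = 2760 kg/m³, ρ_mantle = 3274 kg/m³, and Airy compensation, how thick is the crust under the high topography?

69.8 km

Root depth r = h ρ_c / (ρ_m − ρ_c) = 4.59 km × 2760 / 514 = 24.65 km.
Total thickness = T + h + r = 40.6 km + 4.59 km + 24.65 km = 69.8 km.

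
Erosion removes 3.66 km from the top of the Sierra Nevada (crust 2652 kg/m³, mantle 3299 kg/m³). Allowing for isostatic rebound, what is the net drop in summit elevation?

Rebound u = e ρ_c/ρ_m = 3.66 km × 2652/3299 = 2.942 km.
Net surface drop = e − u = 3.66 km − 2.942 km = e (ρ_m − ρ_c)/ρ_m = 0.718 km.

0.718 km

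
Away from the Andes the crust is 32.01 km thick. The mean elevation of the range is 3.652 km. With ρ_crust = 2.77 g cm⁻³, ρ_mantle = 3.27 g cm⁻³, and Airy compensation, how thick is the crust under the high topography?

Root depth r = h ρ_c / (ρ_m − ρ_c) = 3.652 km × 2.77 / 0.5 = 20.23 km.
Total thickness = T + h + r = 32.01 km + 3.652 km + 20.23 km = 55.9 km.

55.9 km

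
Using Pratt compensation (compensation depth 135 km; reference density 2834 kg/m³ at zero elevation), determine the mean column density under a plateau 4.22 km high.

Pratt balance: ρ_ref D = ρ (D + h).
ρ = ρ_ref D/(D + h) = 2834 × 135 km/(135 km + 4.22 km) = 2750 kg/m³.

2750 kg/m³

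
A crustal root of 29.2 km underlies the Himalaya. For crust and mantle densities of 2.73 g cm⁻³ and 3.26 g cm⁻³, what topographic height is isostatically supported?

5.67 km

Balancing pressure at the compensation depth: ρ_c h = (ρ_m − ρ_c) r.
h = r (ρ_m − ρ_c) / ρ_c = 29.2 km × (3.26 − 2.73) / 2.73 = 5.67 km.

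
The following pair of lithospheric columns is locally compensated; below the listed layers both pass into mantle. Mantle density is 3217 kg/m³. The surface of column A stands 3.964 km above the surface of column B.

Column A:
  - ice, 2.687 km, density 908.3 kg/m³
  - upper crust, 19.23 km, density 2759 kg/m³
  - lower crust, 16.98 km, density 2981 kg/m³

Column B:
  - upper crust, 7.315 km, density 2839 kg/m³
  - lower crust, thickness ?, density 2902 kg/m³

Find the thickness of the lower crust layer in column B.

11.1 km

Take the compensation level at the base of the deeper column (depth z_c below the surface of column A) and equate Σ ρ_i t_i down to z_c; mantle fills any gap and the z_c terms cancel.
Column A: 2.687×908.3 + 19.23×2759 + 16.98×2981 + (z_c − 38.897)×3217
Column B: 3.964×0 + 7.315×2839 + x×2902 + (z_c − 3.964 − 7.315 − x)×3217
The z_c×3217 term appears on both sides and cancels. Collect the known terms of each column as K = Σ(ρt)_known − 3217 × (depth of known layers): K_A = 106113.552 − 3217×38.897 = −19018.0969; K_B = 20767.285 − 3217×(3.964 + 7.315) = −15517.258.
Balance: K_A = K_B − x×(3217 − 2902), so x = (K_B − K_A)/(3217 − 2902) = 3500.84/315 = 11.1 km.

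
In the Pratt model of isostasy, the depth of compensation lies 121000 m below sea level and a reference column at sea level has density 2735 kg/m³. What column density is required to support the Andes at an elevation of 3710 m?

2650 kg/m³

Pratt balance: ρ_ref D = ρ (D + h).
ρ = ρ_ref D/(D + h) = 2735 × 121000 m/(121000 m + 3710 m) = 2650 kg/m³.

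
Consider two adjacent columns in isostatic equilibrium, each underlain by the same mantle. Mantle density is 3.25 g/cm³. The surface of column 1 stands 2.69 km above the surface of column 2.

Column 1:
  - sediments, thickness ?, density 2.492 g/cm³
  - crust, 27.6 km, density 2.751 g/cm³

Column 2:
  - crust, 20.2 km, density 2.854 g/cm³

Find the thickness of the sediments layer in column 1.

3.92 km

Take the compensation level at the base of the deeper column (depth z_c below the surface of column 1) and equate Σ ρ_i t_i down to z_c; mantle fills any gap and the z_c terms cancel.
Column 1: x×2.492 + 27.6×2.751 + (z_c − 27.6 − x)×3.25
Column 2: 2.69×0 + 20.2×2.854 + (z_c − 2.69 − 20.2)×3.25
The z_c×3.25 term appears on both sides and cancels. Collect the known terms of each column as K = Σ(ρt)_known − 3.25 × (depth of known layers): K_1 = 75.9276 − 3.25×27.6 = −13.7724; K_2 = 57.6508 − 3.25×(2.69 + 20.2) = −16.7417.
Balance: K_1 − x×(3.25 − 2.492) = K_2, so x = (K_1 − K_2)/(3.25 − 2.492) = 2.9693/0.758 = 3.92 km.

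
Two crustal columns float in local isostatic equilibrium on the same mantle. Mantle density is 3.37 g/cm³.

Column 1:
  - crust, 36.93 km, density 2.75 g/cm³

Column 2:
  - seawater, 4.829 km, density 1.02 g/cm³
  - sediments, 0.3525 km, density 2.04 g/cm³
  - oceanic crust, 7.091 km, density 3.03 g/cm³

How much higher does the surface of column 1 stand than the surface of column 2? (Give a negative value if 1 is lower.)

2.57 km

For any compensation level in the mantle, the mantle terms cancel and isostasy reduces to e = (Σt_1 − Σt_2) − (Σ(ρt)_1 − Σ(ρt)_2) / ρ_m.
Σt_1 = 36.93 km; Σt_2 = 12.2725 km; Σ(ρt)_1 = 101.5575; Σ(ρt)_2 = 27.13041 (in km·g/cm³).
e = (36.93 − 12.2725) − (101.5575 − 27.13041) / 3.37 = 2.57 km.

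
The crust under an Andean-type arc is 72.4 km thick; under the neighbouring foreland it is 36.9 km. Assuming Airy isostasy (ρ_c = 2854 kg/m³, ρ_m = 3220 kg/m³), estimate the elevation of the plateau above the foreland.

4.04 km

Excess crust Δ = 72.4 km − 36.9 km = 35.5 km, split between elevation h and root r with h + r = Δ.
Airy balance ρ_c h = (ρ_m − ρ_c) r gives r = h ρ_c/(ρ_m − ρ_c), so h (1 + ρ_c/(ρ_m − ρ_c)) = Δ, i.e. h = Δ (ρ_m − ρ_c)/ρ_m.
h = 35.5 km × 366/3220 = 4.04 km.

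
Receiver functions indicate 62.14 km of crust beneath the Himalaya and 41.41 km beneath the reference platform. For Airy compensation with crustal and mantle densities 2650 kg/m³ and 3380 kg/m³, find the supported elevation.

4.48 km

Excess crust Δ = 62.14 km − 41.41 km = 20.73 km, split between elevation h and root r with h + r = Δ.
Airy balance ρ_c h = (ρ_m − ρ_c) r gives r = h ρ_c/(ρ_m − ρ_c), so h (1 + ρ_c/(ρ_m − ρ_c)) = Δ, i.e. h = Δ (ρ_m − ρ_c)/ρ_m.
h = 20.73 km × 730/3380 = 4.48 km.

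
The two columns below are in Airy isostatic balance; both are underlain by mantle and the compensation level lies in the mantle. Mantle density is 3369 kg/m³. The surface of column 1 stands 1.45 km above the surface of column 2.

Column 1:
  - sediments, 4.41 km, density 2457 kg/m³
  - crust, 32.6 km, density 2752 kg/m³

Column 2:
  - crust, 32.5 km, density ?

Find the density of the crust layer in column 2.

Take the compensation level at the base of the deeper column (depth z_c below the surface of column 1) and equate Σ ρ_i t_i down to z_c; mantle fills any gap and the z_c terms cancel.
Column 1: 4.41×2457 + 32.6×2752 + (z_c − 37.01)×3369
Column 2: 1.45×0 + 32.5×ρ + (z_c − 1.45 − 32.5)×3369
The z_c×3369 term appears on both sides and cancels. Collect the known terms of each column as K = Σ(ρt)_known − 3369 × (depth of known layers): K_1 = 100550.57 − 3369×37.01 = −24136.12; K_2 = 0 − 3369×(1.45 + 32.5) = −114377.55.
Balance: K_1 = K_2 + 32.5×ρ, so ρ = (K_1 − K_2)/32.5 = 90241.4/32.5 = 2780 kg/m³.

2780 kg/m³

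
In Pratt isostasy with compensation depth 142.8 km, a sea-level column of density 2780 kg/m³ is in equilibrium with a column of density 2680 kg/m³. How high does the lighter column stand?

ρ_ref D = ρ (D + h) → h = D (ρ_ref − ρ)/ρ.
h = 142.8 km × (2780 − 2680)/2680 = 5.33 km.

5.33 km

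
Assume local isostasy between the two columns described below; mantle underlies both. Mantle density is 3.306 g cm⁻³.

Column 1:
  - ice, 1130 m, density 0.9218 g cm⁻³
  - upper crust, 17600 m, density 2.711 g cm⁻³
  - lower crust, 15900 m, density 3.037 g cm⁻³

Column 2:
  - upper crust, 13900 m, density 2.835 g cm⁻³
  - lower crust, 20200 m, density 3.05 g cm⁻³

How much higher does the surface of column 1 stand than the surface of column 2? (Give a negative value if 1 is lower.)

For any compensation level in the mantle, the mantle terms cancel and isostasy reduces to e = (Σt_1 − Σt_2) − (Σ(ρt)_1 − Σ(ρt)_2) / ρ_m.
Σt_1 = 34630 m; Σt_2 = 34100 m; Σ(ρt)_1 = 97043.534; Σ(ρt)_2 = 101016.5 (in m·g cm⁻³).
e = (34630 − 34100) − (97043.534 − 101016.5) / 3.306 = 1730 m.

1730 m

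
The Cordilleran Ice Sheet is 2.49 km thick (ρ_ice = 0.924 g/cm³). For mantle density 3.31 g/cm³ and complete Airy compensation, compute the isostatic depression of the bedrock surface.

0.695 km

In Airy isostatic equilibrium: the ice load ρ_ice t is balanced by mantle displaced below, ρ_m s.
s = t ρ_ice / ρ_m = 2.49 km × 0.924/3.31 = 0.695 km.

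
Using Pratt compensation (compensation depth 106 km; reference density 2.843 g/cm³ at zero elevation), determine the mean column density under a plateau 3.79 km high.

2.74 g/cm³

Pratt balance: ρ_ref D = ρ (D + h).
ρ = ρ_ref D/(D + h) = 2.843 × 106 km/(106 km + 3.79 km) = 2.74 g/cm³.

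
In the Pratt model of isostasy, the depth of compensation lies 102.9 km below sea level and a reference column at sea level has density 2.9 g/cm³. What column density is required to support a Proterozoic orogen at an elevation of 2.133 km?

2.84 g/cm³

Pratt balance: ρ_ref D = ρ (D + h).
ρ = ρ_ref D/(D + h) = 2.9 × 102.9 km/(102.9 km + 2.133 km) = 2.84 g/cm³.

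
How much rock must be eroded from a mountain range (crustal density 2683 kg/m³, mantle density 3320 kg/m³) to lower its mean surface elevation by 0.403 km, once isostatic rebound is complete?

Net drop Δ = e − u = e − e ρ_c/ρ_m = e (ρ_m − ρ_c)/ρ_m.
e = Δ ρ_m/(ρ_m − ρ_c) = 0.403 km × 3320/637 = 2.1 km.

2.1 km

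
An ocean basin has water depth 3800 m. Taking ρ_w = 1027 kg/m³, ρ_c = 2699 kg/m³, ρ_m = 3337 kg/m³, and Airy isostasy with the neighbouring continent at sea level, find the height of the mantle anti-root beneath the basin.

For local isostatic compensation: replacing crust with seawater at the top is compensated by replacing crust with mantle at the base: d (ρ_c − ρ_w) = a (ρ_m − ρ_c).
a = d (ρ_c − ρ_w)/(ρ_m − ρ_c) = 3800 m × 1672/638 = 9960 m.

9960 m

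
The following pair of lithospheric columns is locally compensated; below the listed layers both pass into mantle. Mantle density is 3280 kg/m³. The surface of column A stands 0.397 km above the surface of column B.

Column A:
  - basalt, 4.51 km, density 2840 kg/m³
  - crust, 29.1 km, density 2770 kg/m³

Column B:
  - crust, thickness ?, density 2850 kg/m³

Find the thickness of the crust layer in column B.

36.1 km

Take the compensation level at the base of the deeper column (depth z_c below the surface of column A) and equate Σ ρ_i t_i down to z_c; mantle fills any gap and the z_c terms cancel.
Column A: 4.51×2840 + 29.1×2770 + (z_c − 33.61)×3280
Column B: 0.397×0 + x×2850 + (z_c − 0.397 − 0 − x)×3280
The z_c×3280 term appears on both sides and cancels. Collect the known terms of each column as K = Σ(ρt)_known − 3280 × (depth of known layers): K_A = 93415.4 − 3280×33.61 = −16825.4; K_B = 0 − 3280×(0.397 + 0) = −1302.16.
Balance: K_A = K_B − x×(3280 − 2850), so x = (K_B − K_A)/(3280 − 2850) = 15523.2/430 = 36.1 km.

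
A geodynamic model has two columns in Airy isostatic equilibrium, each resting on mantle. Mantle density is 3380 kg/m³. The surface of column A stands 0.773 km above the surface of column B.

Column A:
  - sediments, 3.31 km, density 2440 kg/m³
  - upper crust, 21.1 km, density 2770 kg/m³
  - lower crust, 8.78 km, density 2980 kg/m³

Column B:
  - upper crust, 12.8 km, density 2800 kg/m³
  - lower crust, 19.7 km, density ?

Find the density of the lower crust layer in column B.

2900 kg/m³

Take the compensation level at the base of the deeper column (depth z_c below the surface of column A) and equate Σ ρ_i t_i down to z_c; mantle fills any gap and the z_c terms cancel.
Column A: 3.31×2440 + 21.1×2770 + 8.78×2980 + (z_c − 33.19)×3380
Column B: 0.773×0 + 12.8×2800 + 19.7×ρ + (z_c − 0.773 − 32.5)×3380
The z_c×3380 term appears on both sides and cancels. Collect the known terms of each column as K = Σ(ρt)_known − 3380 × (depth of known layers): K_A = 92687.8 − 3380×33.19 = −19494.4; K_B = 35840 − 3380×(0.773 + 32.5) = −76622.74.
Balance: K_A = K_B + 19.7×ρ, so ρ = (K_A − K_B)/19.7 = 57128.3/19.7 = 2900 kg/m³.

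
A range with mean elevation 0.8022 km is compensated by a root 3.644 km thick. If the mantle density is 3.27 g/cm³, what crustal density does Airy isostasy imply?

ρ_c h = (ρ_m − ρ_c) r → ρ_c (h + r) = ρ_m r → ρ_c = ρ_m r / (h + r).
ρ_c = 3.27 × 3.644 km / (0.8022 km + 3.644 km) = 2.68 g/cm³.

2.68 g/cm³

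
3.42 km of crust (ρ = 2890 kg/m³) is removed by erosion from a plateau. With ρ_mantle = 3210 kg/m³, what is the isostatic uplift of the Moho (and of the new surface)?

3.08 km

Unloading: uplift u = e ρ_c/ρ_m = 3.42 km × 2890/3210 = 3.08 km.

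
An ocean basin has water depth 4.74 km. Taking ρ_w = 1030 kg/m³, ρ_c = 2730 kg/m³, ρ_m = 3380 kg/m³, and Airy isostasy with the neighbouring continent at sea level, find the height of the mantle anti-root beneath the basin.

Isostatic balance requires: replacing crust with seawater at the top is compensated by replacing crust with mantle at the base: d (ρ_c − ρ_w) = a (ρ_m − ρ_c).
a = d (ρ_c − ρ_w)/(ρ_m − ρ_c) = 4.74 km × 1700/650 = 12.4 km.

12.4 km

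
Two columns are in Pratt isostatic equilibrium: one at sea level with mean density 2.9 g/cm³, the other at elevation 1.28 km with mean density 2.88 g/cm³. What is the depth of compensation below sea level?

184 km

ρ_ref D = ρ (D + h) → D (ρ_ref − ρ) = ρ h.
D = ρ h/(ρ_ref − ρ) = 2.88 × 1.28 km/(2.9 − 2.88) = 184 km.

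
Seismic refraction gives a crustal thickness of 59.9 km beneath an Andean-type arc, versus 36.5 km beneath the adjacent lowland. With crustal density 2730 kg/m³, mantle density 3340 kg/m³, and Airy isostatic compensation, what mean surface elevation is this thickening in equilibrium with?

Excess crust Δ = 59.9 km − 36.5 km = 23.4 km, split between elevation h and root r with h + r = Δ.
Airy balance ρ_c h = (ρ_m − ρ_c) r gives r = h ρ_c/(ρ_m − ρ_c), so h (1 + ρ_c/(ρ_m − ρ_c)) = Δ, i.e. h = Δ (ρ_m − ρ_c)/ρ_m.
h = 23.4 km × 610/3340 = 4.27 km.

4.27 km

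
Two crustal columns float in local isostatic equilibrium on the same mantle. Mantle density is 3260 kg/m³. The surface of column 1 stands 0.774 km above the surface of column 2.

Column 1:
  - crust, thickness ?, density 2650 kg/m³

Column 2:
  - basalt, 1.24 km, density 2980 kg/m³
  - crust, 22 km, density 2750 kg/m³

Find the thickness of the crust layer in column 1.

Take the compensation level at the base of the deeper column (depth z_c below the surface of column 1) and equate Σ ρ_i t_i down to z_c; mantle fills any gap and the z_c terms cancel.
Column 1: x×2650 + (z_c − 0 − x)×3260
Column 2: 0.774×0 + 1.24×2980 + 22×2750 + (z_c − 0.774 − 23.24)×3260
The z_c×3260 term appears on both sides and cancels. Collect the known terms of each column as K = Σ(ρt)_known − 3260 × (depth of known layers): K_1 = 0 − 3260×0 = 0; K_2 = 64195.2 − 3260×(0.774 + 23.24) = −14090.44.
Balance: K_1 − x×(3260 − 2650) = K_2, so x = (K_1 − K_2)/(3260 − 2650) = 14090.4/610 = 23.1 km.

23.1 km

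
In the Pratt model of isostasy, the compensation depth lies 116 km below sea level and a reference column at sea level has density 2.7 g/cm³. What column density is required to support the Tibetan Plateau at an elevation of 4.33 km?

Pratt balance: ρ_ref D = ρ (D + h).
ρ = ρ_ref D/(D + h) = 2.7 × 116 km/(116 km + 4.33 km) = 2.6 g/cm³.

2.6 g/cm³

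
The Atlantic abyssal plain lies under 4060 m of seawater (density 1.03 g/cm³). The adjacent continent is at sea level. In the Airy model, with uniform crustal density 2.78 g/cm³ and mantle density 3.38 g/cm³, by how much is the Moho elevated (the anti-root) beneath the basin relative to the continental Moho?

11800 m

In Airy isostatic equilibrium: replacing crust with seawater at the top is compensated by replacing crust with mantle at the base: d (ρ_c − ρ_w) = a (ρ_m − ρ_c).
a = d (ρ_c − ρ_w)/(ρ_m − ρ_c) = 4060 m × 1.75/0.6 = 11800 m.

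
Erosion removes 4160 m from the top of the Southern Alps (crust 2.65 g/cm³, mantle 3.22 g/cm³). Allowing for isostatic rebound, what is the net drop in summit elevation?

Rebound u = e ρ_c/ρ_m = 4160 m × 2.65/3.22 = 3424 m.
Net surface drop = e − u = 4160 m − 3424 m = e (ρ_m − ρ_c)/ρ_m = 736 m.

736 m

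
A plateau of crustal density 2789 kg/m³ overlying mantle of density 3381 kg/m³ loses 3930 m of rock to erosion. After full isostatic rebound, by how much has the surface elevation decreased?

Rebound u = e ρ_c/ρ_m = 3930 m × 2789/3381 = 3242 m.
Net surface drop = e − u = 3930 m − 3242 m = e (ρ_m − ρ_c)/ρ_m = 688 m.

688 m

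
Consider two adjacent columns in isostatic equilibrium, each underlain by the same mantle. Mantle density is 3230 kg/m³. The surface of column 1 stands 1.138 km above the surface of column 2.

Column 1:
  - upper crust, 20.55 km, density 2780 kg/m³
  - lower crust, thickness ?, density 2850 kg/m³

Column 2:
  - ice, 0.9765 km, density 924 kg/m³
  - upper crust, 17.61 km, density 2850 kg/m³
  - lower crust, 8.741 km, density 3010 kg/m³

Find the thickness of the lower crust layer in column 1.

13.9 km

Take the compensation level at the base of the deeper column (depth z_c below the surface of column 1) and equate Σ ρ_i t_i down to z_c; mantle fills any gap and the z_c terms cancel.
Column 1: 20.55×2780 + x×2850 + (z_c − 20.55 − x)×3230
Column 2: 1.138×0 + 0.9765×924 + 17.61×2850 + 8.741×3010 + (z_c − 1.138 − 27.3275)×3230
The z_c×3230 term appears on both sides and cancels. Collect the known terms of each column as K = Σ(ρt)_known − 3230 × (depth of known layers): K_1 = 57129 − 3230×20.55 = −9247.5; K_2 = 77401.196 − 3230×(1.138 + 27.3275) = −14542.369.
Balance: K_1 − x×(3230 − 2850) = K_2, so x = (K_1 − K_2)/(3230 − 2850) = 5294.87/380 = 13.9 km.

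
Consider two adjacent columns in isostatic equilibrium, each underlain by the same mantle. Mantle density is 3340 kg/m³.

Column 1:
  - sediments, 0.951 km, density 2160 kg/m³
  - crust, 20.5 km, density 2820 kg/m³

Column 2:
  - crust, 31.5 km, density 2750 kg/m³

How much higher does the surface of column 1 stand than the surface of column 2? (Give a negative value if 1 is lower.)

For any compensation level in the mantle, the mantle terms cancel and isostasy reduces to e = (Σt_1 − Σt_2) − (Σ(ρt)_1 − Σ(ρt)_2) / ρ_m.
Σt_1 = 21.451 km; Σt_2 = 31.5 km; Σ(ρt)_1 = 59864.16; Σ(ρt)_2 = 86625 (in km·kg/m³).
e = (21.451 − 31.5) − (59864.16 − 86625) / 3340 = −2.04 km.

−2.04 km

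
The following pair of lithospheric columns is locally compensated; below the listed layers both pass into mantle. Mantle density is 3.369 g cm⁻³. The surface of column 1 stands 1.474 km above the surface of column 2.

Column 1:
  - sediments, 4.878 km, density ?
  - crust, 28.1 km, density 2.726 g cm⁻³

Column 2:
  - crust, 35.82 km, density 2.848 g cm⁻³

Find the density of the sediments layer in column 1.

2.23 g cm⁻³

Take the compensation level at the base of the deeper column (depth z_c below the surface of column 1) and equate Σ ρ_i t_i down to z_c; mantle fills any gap and the z_c terms cancel.
Column 1: 4.878×ρ + 28.1×2.726 + (z_c − 32.978)×3.369
Column 2: 1.474×0 + 35.82×2.848 + (z_c − 1.474 − 35.82)×3.369
The z_c×3.369 term appears on both sides and cancels. Collect the known terms of each column as K = Σ(ρt)_known − 3.369 × (depth of known layers): K_1 = 76.6006 − 3.369×32.978 = −34.502282; K_2 = 102.01536 − 3.369×(1.474 + 35.82) = −23.628126.
Balance: K_1 + 4.878×ρ = K_2, so ρ = (K_2 − K_1)/4.878 = 10.8742/4.878 = 2.23 g cm⁻³.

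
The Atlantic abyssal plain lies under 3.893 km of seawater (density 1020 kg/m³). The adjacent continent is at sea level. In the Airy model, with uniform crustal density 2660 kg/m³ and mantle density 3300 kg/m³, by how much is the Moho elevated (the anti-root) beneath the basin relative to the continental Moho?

9.98 km

By Archimedes' principle applied to the lithosphere: replacing crust with seawater at the top is compensated by replacing crust with mantle at the base: d (ρ_c − ρ_w) = a (ρ_m − ρ_c).
a = d (ρ_c − ρ_w)/(ρ_m − ρ_c) = 3.893 km × 1640/640 = 9.98 km.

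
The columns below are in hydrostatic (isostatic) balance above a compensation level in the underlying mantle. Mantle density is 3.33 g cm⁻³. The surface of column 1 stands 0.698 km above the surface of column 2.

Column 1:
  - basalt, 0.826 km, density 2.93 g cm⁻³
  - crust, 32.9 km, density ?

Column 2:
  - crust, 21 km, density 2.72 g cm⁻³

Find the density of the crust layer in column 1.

2.88 g cm⁻³

Take the compensation level at the base of the deeper column (depth z_c below the surface of column 1) and equate Σ ρ_i t_i down to z_c; mantle fills any gap and the z_c terms cancel.
Column 1: 0.826×2.93 + 32.9×ρ + (z_c − 33.726)×3.33
Column 2: 0.698×0 + 21×2.72 + (z_c − 0.698 − 21)×3.33
The z_c×3.33 term appears on both sides and cancels. Collect the known terms of each column as K = Σ(ρt)_known − 3.33 × (depth of known layers): K_1 = 2.42018 − 3.33×33.726 = −109.8874; K_2 = 57.12 − 3.33×(0.698 + 21) = −15.13434.
Balance: K_1 + 32.9×ρ = K_2, so ρ = (K_2 − K_1)/32.9 = 94.7531/32.9 = 2.88 g cm⁻³.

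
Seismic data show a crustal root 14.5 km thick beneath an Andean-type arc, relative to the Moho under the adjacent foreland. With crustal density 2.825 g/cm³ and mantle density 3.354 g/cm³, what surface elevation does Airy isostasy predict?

Equating mass per unit area of the two columns: ρ_c h = (ρ_m − ρ_c) r.
h = r (ρ_m − ρ_c) / ρ_c = 14.5 km × (3.354 − 2.825) / 2.825 = 2.72 km.

2.72 km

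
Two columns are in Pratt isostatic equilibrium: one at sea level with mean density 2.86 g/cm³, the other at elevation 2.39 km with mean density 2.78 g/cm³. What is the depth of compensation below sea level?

83.1 km

ρ_ref D = ρ (D + h) → D (ρ_ref − ρ) = ρ h.
D = ρ h/(ρ_ref − ρ) = 2.78 × 2.39 km/(2.86 − 2.78) = 83.1 km.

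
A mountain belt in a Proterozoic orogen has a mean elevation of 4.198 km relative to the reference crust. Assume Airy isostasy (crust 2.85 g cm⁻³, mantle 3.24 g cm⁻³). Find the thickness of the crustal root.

30.7 km

For local isostatic compensation: the weight of the topography is balanced by the buoyancy of the root, ρ_c h = (ρ_m − ρ_c) r.
r = h · ρ_c / (ρ_m − ρ_c) = 4.198 km × 2.85 / (3.24 − 2.85) = 30.7 km.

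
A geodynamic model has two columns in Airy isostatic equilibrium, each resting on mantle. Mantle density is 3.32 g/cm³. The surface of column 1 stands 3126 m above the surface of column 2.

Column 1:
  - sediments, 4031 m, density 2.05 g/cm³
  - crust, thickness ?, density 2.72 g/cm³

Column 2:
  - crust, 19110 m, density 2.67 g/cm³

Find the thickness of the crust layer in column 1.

Take the compensation level at the base of the deeper column (depth z_c below the surface of column 1) and equate Σ ρ_i t_i down to z_c; mantle fills any gap and the z_c terms cancel.
Column 1: 4031×2.05 + x×2.72 + (z_c − 4031 − x)×3.32
Column 2: 3126×0 + 19110×2.67 + (z_c − 3126 − 19110)×3.32
The z_c×3.32 term appears on both sides and cancels. Collect the known terms of each column as K = Σ(ρt)_known − 3.32 × (depth of known layers): K_1 = 8263.55 − 3.32×4031 = −5119.37; K_2 = 51023.7 − 3.32×(3126 + 19110) = −22799.82.
Balance: K_1 − x×(3.32 − 2.72) = K_2, so x = (K_1 − K_2)/(3.32 − 2.72) = 17680.5/0.6 = 29500 m.

29500 m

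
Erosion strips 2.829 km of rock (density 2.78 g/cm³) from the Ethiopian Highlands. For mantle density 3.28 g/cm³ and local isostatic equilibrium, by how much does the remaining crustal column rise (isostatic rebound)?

Unloading: uplift u = e ρ_c/ρ_m = 2.829 km × 2.78/3.28 = 2.4 km.

2.4 km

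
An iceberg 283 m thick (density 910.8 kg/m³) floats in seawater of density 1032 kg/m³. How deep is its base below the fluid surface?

Draft d = t ρ_obj/ρ_fluid = 283 m × 910.8/1032 = 250 m.

250 m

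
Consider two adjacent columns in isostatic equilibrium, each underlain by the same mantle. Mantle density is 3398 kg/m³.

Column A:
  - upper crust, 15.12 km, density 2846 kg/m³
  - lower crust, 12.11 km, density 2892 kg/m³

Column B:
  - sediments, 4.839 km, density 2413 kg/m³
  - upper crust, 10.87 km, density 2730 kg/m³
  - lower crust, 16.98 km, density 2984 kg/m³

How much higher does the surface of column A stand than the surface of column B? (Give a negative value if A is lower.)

−1.35 km

For any compensation level in the mantle, the mantle terms cancel and isostasy reduces to e = (Σt_A − Σt_B) − (Σ(ρt)_A − Σ(ρt)_B) / ρ_m.
Σt_A = 27.23 km; Σt_B = 32.689 km; Σ(ρt)_A = 78053.64; Σ(ρt)_B = 92019.927 (in km·kg/m³).
e = (27.23 − 32.689) − (78053.64 − 92019.927) / 3398 = −1.35 km.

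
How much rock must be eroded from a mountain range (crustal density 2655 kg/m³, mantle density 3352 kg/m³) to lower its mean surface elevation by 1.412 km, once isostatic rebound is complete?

Net drop Δ = e − u = e − e ρ_c/ρ_m = e (ρ_m − ρ_c)/ρ_m.
e = Δ ρ_m/(ρ_m − ρ_c) = 1.412 km × 3352/697 = 6.79 km.

6.79 km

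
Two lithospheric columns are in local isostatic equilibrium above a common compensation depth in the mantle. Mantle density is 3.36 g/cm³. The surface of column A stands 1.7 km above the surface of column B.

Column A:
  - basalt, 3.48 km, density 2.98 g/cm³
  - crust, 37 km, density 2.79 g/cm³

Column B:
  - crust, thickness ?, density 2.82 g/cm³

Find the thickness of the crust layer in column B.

30.9 km

Take the compensation level at the base of the deeper column (depth z_c below the surface of column A) and equate Σ ρ_i t_i down to z_c; mantle fills any gap and the z_c terms cancel.
Column A: 3.48×2.98 + 37×2.79 + (z_c − 40.48)×3.36
Column B: 1.7×0 + x×2.82 + (z_c − 1.7 − 0 − x)×3.36
The z_c×3.36 term appears on both sides and cancels. Collect the known terms of each column as K = Σ(ρt)_known − 3.36 × (depth of known layers): K_A = 113.6004 − 3.36×40.48 = −22.4124; K_B = 0 − 3.36×(1.7 + 0) = −5.712.
Balance: K_A = K_B − x×(3.36 − 2.82), so x = (K_B − K_A)/(3.36 − 2.82) = 16.7004/0.54 = 30.9 km.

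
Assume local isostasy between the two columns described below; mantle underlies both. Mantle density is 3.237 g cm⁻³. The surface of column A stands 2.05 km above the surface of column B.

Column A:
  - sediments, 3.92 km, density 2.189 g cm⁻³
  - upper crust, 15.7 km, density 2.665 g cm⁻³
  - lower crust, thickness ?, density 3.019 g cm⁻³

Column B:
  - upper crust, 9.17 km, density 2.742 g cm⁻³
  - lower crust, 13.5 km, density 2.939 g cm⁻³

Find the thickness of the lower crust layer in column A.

Take the compensation level at the base of the deeper column (depth z_c below the surface of column A) and equate Σ ρ_i t_i down to z_c; mantle fills any gap and the z_c terms cancel.
Column A: 3.92×2.189 + 15.7×2.665 + x×3.019 + (z_c − 19.62 − x)×3.237
Column B: 2.05×0 + 9.17×2.742 + 13.5×2.939 + (z_c − 2.05 − 22.67)×3.237
The z_c×3.237 term appears on both sides and cancels. Collect the known terms of each column as K = Σ(ρt)_known − 3.237 × (depth of known layers): K_A = 50.42138 − 3.237×19.62 = −13.08856; K_B = 64.82064 − 3.237×(2.05 + 22.67) = −15.198.
Balance: K_A − x×(3.237 − 3.019) = K_B, so x = (K_A − K_B)/(3.237 − 3.019) = 2.10944/0.218 = 9.68 km.

9.68 km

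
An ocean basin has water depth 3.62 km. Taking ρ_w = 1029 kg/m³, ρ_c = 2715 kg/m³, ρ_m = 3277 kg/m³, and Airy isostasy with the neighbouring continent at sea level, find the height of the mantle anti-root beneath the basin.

10.9 km

By Archimedes' principle applied to the lithosphere: replacing crust with seawater at the top is compensated by replacing crust with mantle at the base: d (ρ_c − ρ_w) = a (ρ_m − ρ_c).
a = d (ρ_c − ρ_w)/(ρ_m − ρ_c) = 3.62 km × 1686/562 = 10.9 km.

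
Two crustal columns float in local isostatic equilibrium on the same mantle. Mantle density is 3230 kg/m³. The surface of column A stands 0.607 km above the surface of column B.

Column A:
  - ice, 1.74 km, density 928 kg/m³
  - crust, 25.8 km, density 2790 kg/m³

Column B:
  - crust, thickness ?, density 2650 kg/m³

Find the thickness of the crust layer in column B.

23.1 km

Take the compensation level at the base of the deeper column (depth z_c below the surface of column A) and equate Σ ρ_i t_i down to z_c; mantle fills any gap and the z_c terms cancel.
Column A: 1.74×928 + 25.8×2790 + (z_c − 27.54)×3230
Column B: 0.607×0 + x×2650 + (z_c − 0.607 − 0 − x)×3230
The z_c×3230 term appears on both sides and cancels. Collect the known terms of each column as K = Σ(ρt)_known − 3230 × (depth of known layers): K_A = 73596.72 − 3230×27.54 = −15357.48; K_B = 0 − 3230×(0.607 + 0) = −1960.61.
Balance: K_A = K_B − x×(3230 − 2650), so x = (K_B − K_A)/(3230 − 2650) = 13396.9/580 = 23.1 km.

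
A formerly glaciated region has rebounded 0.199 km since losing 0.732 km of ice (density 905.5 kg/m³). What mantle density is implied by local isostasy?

3330 kg/m³

ρ_m = ρ_ice t / u = 905.5 × 0.732 km/0.199 km = 3330 kg/m³.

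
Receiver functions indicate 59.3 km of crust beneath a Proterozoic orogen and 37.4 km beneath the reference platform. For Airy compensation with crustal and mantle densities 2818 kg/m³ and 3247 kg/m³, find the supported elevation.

Excess crust Δ = 59.3 km − 37.4 km = 21.9 km, split between elevation h and root r with h + r = Δ.
Airy balance ρ_c h = (ρ_m − ρ_c) r gives r = h ρ_c/(ρ_m − ρ_c), so h (1 + ρ_c/(ρ_m − ρ_c)) = Δ, i.e. h = Δ (ρ_m − ρ_c)/ρ_m.
h = 21.9 km × 429/3247 = 2.89 km.

2.89 km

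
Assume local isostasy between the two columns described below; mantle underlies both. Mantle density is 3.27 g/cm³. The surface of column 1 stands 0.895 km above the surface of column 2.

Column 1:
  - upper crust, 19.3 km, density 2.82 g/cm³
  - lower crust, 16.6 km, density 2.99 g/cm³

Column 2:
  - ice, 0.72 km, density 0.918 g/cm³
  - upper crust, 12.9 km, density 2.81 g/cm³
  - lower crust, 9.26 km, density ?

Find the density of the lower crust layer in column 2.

Take the compensation level at the base of the deeper column (depth z_c below the surface of column 1) and equate Σ ρ_i t_i down to z_c; mantle fills any gap and the z_c terms cancel.
Column 1: 19.3×2.82 + 16.6×2.99 + (z_c − 35.9)×3.27
Column 2: 0.895×0 + 0.72×0.918 + 12.9×2.81 + 9.26×ρ + (z_c − 0.895 − 22.88)×3.27
The z_c×3.27 term appears on both sides and cancels. Collect the known terms of each column as K = Σ(ρt)_known − 3.27 × (depth of known layers): K_1 = 104.06 − 3.27×35.9 = −13.333; K_2 = 36.90996 − 3.27×(0.895 + 22.88) = −40.83429.
Balance: K_1 = K_2 + 9.26×ρ, so ρ = (K_1 − K_2)/9.26 = 27.5013/9.26 = 2.97 g/cm³.

2.97 g/cm³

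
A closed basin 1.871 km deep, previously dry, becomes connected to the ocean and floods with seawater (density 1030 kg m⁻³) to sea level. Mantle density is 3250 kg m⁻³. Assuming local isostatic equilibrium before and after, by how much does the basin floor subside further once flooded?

After flooding the water column is d + s deep. Its weight must equal the weight of mantle displaced by the extra subsidence s: (d + s) ρ_w = s ρ_m.
s = d ρ_w / (ρ_m − ρ_w) = 1.871 km × 1030/(3250 − 1030) = 0.868 km.

0.868 km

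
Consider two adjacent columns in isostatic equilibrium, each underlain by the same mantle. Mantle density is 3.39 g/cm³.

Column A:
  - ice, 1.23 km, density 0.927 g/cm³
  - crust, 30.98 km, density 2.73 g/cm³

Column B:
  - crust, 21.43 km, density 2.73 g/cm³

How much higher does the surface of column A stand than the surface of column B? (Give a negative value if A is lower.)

2.75 km

For any compensation level in the mantle, the mantle terms cancel and isostasy reduces to e = (Σt_A − Σt_B) − (Σ(ρt)_A − Σ(ρt)_B) / ρ_m.
Σt_A = 32.21 km; Σt_B = 21.43 km; Σ(ρt)_A = 85.71561; Σ(ρt)_B = 58.5039 (in km·g/cm³).
e = (32.21 − 21.43) − (85.71561 − 58.5039) / 3.39 = 2.75 km.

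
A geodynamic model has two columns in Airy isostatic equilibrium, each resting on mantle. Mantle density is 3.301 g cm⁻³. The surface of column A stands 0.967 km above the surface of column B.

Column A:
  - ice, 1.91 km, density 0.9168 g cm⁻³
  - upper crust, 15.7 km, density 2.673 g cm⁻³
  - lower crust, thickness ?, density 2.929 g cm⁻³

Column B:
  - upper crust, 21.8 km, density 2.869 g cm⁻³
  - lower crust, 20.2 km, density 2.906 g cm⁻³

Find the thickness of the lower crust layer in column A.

16.6 km

Take the compensation level at the base of the deeper column (depth z_c below the surface of column A) and equate Σ ρ_i t_i down to z_c; mantle fills any gap and the z_c terms cancel.
Column A: 1.91×0.9168 + 15.7×2.673 + x×2.929 + (z_c − 17.61 − x)×3.301
Column B: 0.967×0 + 21.8×2.869 + 20.2×2.906 + (z_c − 0.967 − 42)×3.301
The z_c×3.301 term appears on both sides and cancels. Collect the known terms of each column as K = Σ(ρt)_known − 3.301 × (depth of known layers): K_A = 43.717188 − 3.301×17.61 = −14.413422; K_B = 121.2454 − 3.301×(0.967 + 42) = −20.588667.
Balance: K_A − x×(3.301 − 2.929) = K_B, so x = (K_A − K_B)/(3.301 − 2.929) = 6.17524/0.372 = 16.6 km.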